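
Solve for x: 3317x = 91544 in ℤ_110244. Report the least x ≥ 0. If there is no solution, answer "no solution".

First find gcd(3317, 110244):
110244 = 33*3317 + 783
3317 = 4*783 + 185
783 = 4*185 + 43
185 = 4*43 + 13
43 = 3*13 + 4
13 = 3*4 + 1
4 = 4*1 + 0
gcd = 1, so a unique solution mod 110244 exists.
Back-substitute for the Bézout coefficients:
1 = 13 − 3·4
1 = −3·43 + 10·13
1 = 10·185 − 43·43
1 = −43·783 + 182·185
1 = 182·3317 − 771·783
1 = −771·110244 + 25625·3317
So 3317·(25625) ≡ 1 (mod 110244), giving 3317⁻¹ ≡ 25625.
x ≡ 3317⁻¹·91544 ≡ 25625·91544 ≡ 43168 (mod 110244).

43168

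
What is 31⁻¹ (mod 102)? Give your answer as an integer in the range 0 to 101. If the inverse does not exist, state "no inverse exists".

gcd(102, 31) by repeated division:
102 = 3·31 + 9
31 = 3·9 + 4
9 = 2·4 + 1
4 = 4·1 + 0
Since gcd(31, 102) = 1, back-substitute to write 1 as a combination:
1 = 9 − 2·4
1 = −2·31 + 7·9
1 = 7·102 − 23·31
Hence 31⁻¹ ≡ -23 ≡ 79 (mod 102).

79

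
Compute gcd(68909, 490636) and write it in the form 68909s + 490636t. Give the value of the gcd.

Repeated division:
490636 = 7*68909 + 8273
68909 = 8*8273 + 2725
8273 = 3*2725 + 98
2725 = 27*98 + 79
98 = 1*79 + 19
79 = 4*19 + 3
19 = 6*3 + 1
3 = 3*1 + 0
gcd(68909, 490636) = 1.
Back-substituting:
1 = 19 − 6·3
1 = −6·79 + 25·19
1 = 25·98 − 31·79
1 = −31·2725 + 862·98
1 = 862·8273 − 2617·2725
1 = −2617·68909 + 21798·8273
1 = 21798·490636 − 155203·68909
So 1 = (21798)·490636 + (-155203)·68909.

1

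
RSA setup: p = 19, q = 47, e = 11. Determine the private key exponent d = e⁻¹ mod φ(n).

527

φ(n) = (p−1)(q−1) = 18·46 = 828.
Need d with 11·d ≡ 1 (mod 828). Apply the extended Euclidean algorithm:
828 = 75×11 + 3
11 = 3×3 + 2
3 = 1×2 + 1
2 = 2×1 + 0
Back-substitute:
1 = 3 − 2
1 = −11 + 4·3
1 = 4·828 − 301·11
So 11·(-301) ≡ 1 (mod 828), hence d ≡ -301 ≡ 527 (mod 828).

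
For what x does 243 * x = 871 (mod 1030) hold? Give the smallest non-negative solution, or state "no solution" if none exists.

First find gcd(243, 1030):
1030 = 4*243 + 58
243 = 4*58 + 11
58 = 5*11 + 3
11 = 3*3 + 2
3 = 1*2 + 1
2 = 2*1 + 0
gcd = 1, so a unique solution mod 1030 exists.
Back-substitute for the Bézout coefficients:
1 = 3 − 2
1 = −11 + 4·3
1 = 4·58 − 21·11
1 = −21·243 + 88·58
1 = 88·1030 − 373·243
So 243·(-373) ≡ 1 (mod 1030), giving 243⁻¹ ≡ 657.
x ≡ 243⁻¹·871 ≡ 657·871 ≡ 597 (mod 1030).

597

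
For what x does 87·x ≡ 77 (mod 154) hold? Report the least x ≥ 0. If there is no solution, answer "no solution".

First find gcd(87, 154):
154 = 1*87 + 67
87 = 1*67 + 20
67 = 3*20 + 7
20 = 2*7 + 6
7 = 1*6 + 1
6 = 6*1 + 0
gcd = 1, so a unique solution mod 154 exists.
Back-substitute for the Bézout coefficients:
1 = 7 − 6
1 = −20 + 3·7
1 = 3·67 − 10·20
1 = −10·87 + 13·67
1 = 13·154 − 23·87
So 87·(-23) ≡ 1 (mod 154), giving 87⁻¹ ≡ 131.
x ≡ 87⁻¹·77 ≡ 131·77 ≡ 77 (mod 154).

77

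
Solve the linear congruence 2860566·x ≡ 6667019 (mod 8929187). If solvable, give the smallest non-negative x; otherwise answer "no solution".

First find gcd(2860566, 8929187):
8929187 = 3×2860566 + 347489
2860566 = 8×347489 + 80654
347489 = 4×80654 + 24873
80654 = 3×24873 + 6035
24873 = 4×6035 + 733
6035 = 8×733 + 171
733 = 4×171 + 49
171 = 3×49 + 24
49 = 2×24 + 1
24 = 24×1 + 0
gcd = 1, so a unique solution mod 8929187 exists.
Back-substitute for the Bézout coefficients:
1 = 49 − 2·24
1 = −2·171 + 7·49
1 = 7·733 − 30·171
1 = −30·6035 + 247·733
1 = 247·24873 − 1018·6035
1 = −1018·80654 + 3301·24873
1 = 3301·347489 − 14222·80654
1 = −14222·2860566 + 117077·347489
1 = 117077·8929187 − 365453·2860566
So 2860566·(-365453) ≡ 1 (mod 8929187), giving 2860566⁻¹ ≡ 8563734.
x ≡ 2860566⁻¹·6667019 ≡ 8563734·6667019 ≡ 7303709 (mod 8929187).

7303709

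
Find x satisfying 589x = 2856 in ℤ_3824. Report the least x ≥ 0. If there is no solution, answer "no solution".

First find gcd(589, 3824):
3824 = 6×589 + 290
589 = 2×290 + 9
290 = 32×9 + 2
9 = 4×2 + 1
2 = 2×1 + 0
gcd = 1, so a unique solution mod 3824 exists.
Back-substitute for the Bézout coefficients:
1 = 9 − 4·2
1 = −4·290 + 129·9
1 = 129·589 − 262·290
1 = −262·3824 + 1701·589
So 589·(1701) ≡ 1 (mod 3824), giving 589⁻¹ ≡ 1701.
x ≡ 589⁻¹·2856 ≡ 1701·2856 ≡ 1576 (mod 3824).

1576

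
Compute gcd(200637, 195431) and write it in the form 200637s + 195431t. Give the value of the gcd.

Repeated division:
200637 = 1×195431 + 5206
195431 = 37×5206 + 2809
5206 = 1×2809 + 2397
2809 = 1×2397 + 412
2397 = 5×412 + 337
412 = 1×337 + 75
337 = 4×75 + 37
75 = 2×37 + 1
37 = 37×1 + 0
gcd(200637, 195431) = 1.
Back-substituting:
1 = 75 − 2·37
1 = −2·337 + 9·75
1 = 9·412 − 11·337
1 = −11·2397 + 64·412
1 = 64·2809 − 75·2397
1 = −75·5206 + 139·2809
1 = 139·195431 − 5218·5206
1 = −5218·200637 + 5357·195431
So 1 = (-5218)·200637 + (5357)·195431.

1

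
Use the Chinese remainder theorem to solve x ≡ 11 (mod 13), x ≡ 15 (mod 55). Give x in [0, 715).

Write x = 11 + 13·k. Then 13·k ≡ 15 − 11 ≡ 4 (mod 55).
Need 13⁻¹ mod 55. Extended Euclid on (55, 13):
55 = 4·13 + 3
13 = 4·3 + 1
3 = 3·1 + 0
Back-substitute:
1 = 13 − 4·3
1 = −4·55 + 17·13
13⁻¹ ≡ 17 (mod 55), so k ≡ 17·4 ≡ 13 (mod 55).
x = 11 + 13·13 = 180.

180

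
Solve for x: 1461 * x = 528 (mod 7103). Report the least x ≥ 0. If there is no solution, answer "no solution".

4303

First find gcd(1461, 7103):
7103 = 4×1461 + 1259
1461 = 1×1259 + 202
1259 = 6×202 + 47
202 = 4×47 + 14
47 = 3×14 + 5
14 = 2×5 + 4
5 = 1×4 + 1
4 = 4×1 + 0
gcd = 1, so a unique solution mod 7103 exists.
Back-substitute for the Bézout coefficients:
1 = 5 − 4
1 = −14 + 3·5
1 = 3·47 − 10·14
1 = −10·202 + 43·47
1 = 43·1259 − 268·202
1 = −268·1461 + 311·1259
1 = 311·7103 − 1512·1461
So 1461·(-1512) ≡ 1 (mod 7103), giving 1461⁻¹ ≡ 5591.
x ≡ 1461⁻¹·528 ≡ 5591·528 ≡ 4303 (mod 7103).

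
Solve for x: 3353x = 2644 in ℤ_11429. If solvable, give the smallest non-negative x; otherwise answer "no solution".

3815

First find gcd(3353, 11429):
11429 = 3*3353 + 1370
3353 = 2*1370 + 613
1370 = 2*613 + 144
613 = 4*144 + 37
144 = 3*37 + 33
37 = 1*33 + 4
33 = 8*4 + 1
4 = 4*1 + 0
gcd = 1, so a unique solution mod 11429 exists.
Back-substitute for the Bézout coefficients:
1 = 33 − 8·4
1 = −8·37 + 9·33
1 = 9·144 − 35·37
1 = −35·613 + 149·144
1 = 149·1370 − 333·613
1 = −333·3353 + 815·1370
1 = 815·11429 − 2778·3353
So 3353·(-2778) ≡ 1 (mod 11429), giving 3353⁻¹ ≡ 8651.
x ≡ 3353⁻¹·2644 ≡ 8651·2644 ≡ 3815 (mod 11429).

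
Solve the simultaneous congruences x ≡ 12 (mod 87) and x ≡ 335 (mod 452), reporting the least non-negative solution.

31071

Write x = 12 + 87·k. Then 87·k ≡ 335 − 12 ≡ 323 (mod 452).
Need 87⁻¹ mod 452. Extended Euclid on (452, 87):
452 = 5*87 + 17
87 = 5*17 + 2
17 = 8*2 + 1
2 = 2*1 + 0
Back-substitute:
1 = 17 − 8·2
1 = −8·87 + 41·17
1 = 41·452 − 213·87
87⁻¹ ≡ 239 (mod 452), so k ≡ 239·323 ≡ 357 (mod 452).
x = 12 + 87·357 = 31071.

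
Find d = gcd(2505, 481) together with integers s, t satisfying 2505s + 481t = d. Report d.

1

Apply Euclid's algorithm to 2505 and 481:
2505 = 5×481 + 100
481 = 4×100 + 81
100 = 1×81 + 19
81 = 4×19 + 5
19 = 3×5 + 4
5 = 1×4 + 1
4 = 4×1 + 0
gcd(2505, 481) = 1.
Back-substituting:
1 = 5 − 4
1 = −19 + 4·5
1 = 4·81 − 17·19
1 = −17·100 + 21·81
1 = 21·481 − 101·100
1 = −101·2505 + 526·481
So 1 = (-101)·2505 + (526)·481.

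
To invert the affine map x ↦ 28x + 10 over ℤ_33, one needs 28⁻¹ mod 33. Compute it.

Extended Euclidean algorithm:
33 = 1·28 + 5
28 = 5·5 + 3
5 = 1·3 + 2
3 = 1·2 + 1
2 = 2·1 + 0
The gcd is 1. Working backward:
1 = 3 − 2
1 = −5 + 2·3
1 = 2·28 − 11·5
1 = −11·33 + 13·28
So 28·13 ≡ 1 (mod 33).

13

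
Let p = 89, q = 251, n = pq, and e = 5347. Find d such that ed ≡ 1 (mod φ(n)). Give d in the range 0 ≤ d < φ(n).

φ(n) = (p−1)(q−1) = 88·250 = 22000.
Need d with 5347·d ≡ 1 (mod 22000). Apply the extended Euclidean algorithm:
22000 = 4*5347 + 612
5347 = 8*612 + 451
612 = 1*451 + 161
451 = 2*161 + 129
161 = 1*129 + 32
129 = 4*32 + 1
32 = 32*1 + 0
Back-substitute:
1 = 129 − 4·32
1 = −4·161 + 5·129
1 = 5·451 − 14·161
1 = −14·612 + 19·451
1 = 19·5347 − 166·612
1 = −166·22000 + 683·5347
So 5347·683 ≡ 1 (mod 22000), hence d = 683.

683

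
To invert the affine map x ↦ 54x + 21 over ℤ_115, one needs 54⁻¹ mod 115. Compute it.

49

Apply the Euclidean algorithm to 115 and 54:
115 = 2*54 + 7
54 = 7*7 + 5
7 = 1*5 + 2
5 = 2*2 + 1
2 = 2*1 + 0
Since gcd(54, 115) = 1, back-substitute to write 1 as a combination:
1 = 5 − 2·2
1 = −2·7 + 3·5
1 = 3·54 − 23·7
1 = −23·115 + 49·54
So 54·49 ≡ 1 (mod 115).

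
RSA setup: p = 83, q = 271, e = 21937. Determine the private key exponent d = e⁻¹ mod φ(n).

φ(n) = (p−1)(q−1) = 82·270 = 22140.
Need d with 21937·d ≡ 1 (mod 22140). Apply the extended Euclidean algorithm:
22140 = 1·21937 + 203
21937 = 108·203 + 13
203 = 15·13 + 8
13 = 1·8 + 5
8 = 1·5 + 3
5 = 1·3 + 2
3 = 1·2 + 1
2 = 2·1 + 0
Back-substitute:
1 = 3 − 2
1 = −5 + 2·3
1 = 2·8 − 3·5
1 = −3·13 + 5·8
1 = 5·203 − 78·13
1 = −78·21937 + 8429·203
1 = 8429·22140 − 8507·21937
So 21937·(-8507) ≡ 1 (mod 22140), hence d ≡ -8507 ≡ 13633 (mod 22140).

13633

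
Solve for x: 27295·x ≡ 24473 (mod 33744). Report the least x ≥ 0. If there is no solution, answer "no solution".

First find gcd(27295, 33744):
33744 = 1·27295 + 6449
27295 = 4·6449 + 1499
6449 = 4·1499 + 453
1499 = 3·453 + 140
453 = 3·140 + 33
140 = 4·33 + 8
33 = 4·8 + 1
8 = 8·1 + 0
gcd = 1, so a unique solution mod 33744 exists.
Back-substitute for the Bézout coefficients:
1 = 33 − 4·8
1 = −4·140 + 17·33
1 = 17·453 − 55·140
1 = −55·1499 + 182·453
1 = 182·6449 − 783·1499
1 = −783·27295 + 3314·6449
1 = 3314·33744 − 4097·27295
So 27295·(-4097) ≡ 1 (mod 33744), giving 27295⁻¹ ≡ 29647.
x ≡ 27295⁻¹·24473 ≡ 29647·24473 ≡ 21287 (mod 33744).

21287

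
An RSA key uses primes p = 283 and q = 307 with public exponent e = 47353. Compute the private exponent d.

φ(n) = (p−1)(q−1) = 282·306 = 86292.
Need d with 47353·d ≡ 1 (mod 86292). Apply the extended Euclidean algorithm:
86292 = 1×47353 + 38939
47353 = 1×38939 + 8414
38939 = 4×8414 + 5283
8414 = 1×5283 + 3131
5283 = 1×3131 + 2152
3131 = 1×2152 + 979
2152 = 2×979 + 194
979 = 5×194 + 9
194 = 21×9 + 5
9 = 1×5 + 4
5 = 1×4 + 1
4 = 4×1 + 0
Back-substitute:
1 = 5 − 4
1 = −9 + 2·5
1 = 2·194 − 43·9
1 = −43·979 + 217·194
1 = 217·2152 − 477·979
1 = −477·3131 + 694·2152
1 = 694·5283 − 1171·3131
1 = −1171·8414 + 1865·5283
1 = 1865·38939 − 8631·8414
1 = −8631·47353 + 10496·38939
1 = 10496·86292 − 19127·47353
So 47353·(-19127) ≡ 1 (mod 86292), hence d ≡ -19127 ≡ 67165 (mod 86292).

67165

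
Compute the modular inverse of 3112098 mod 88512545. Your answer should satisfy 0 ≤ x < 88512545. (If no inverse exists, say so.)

Euclidean algorithm on 88512545, 3112098:
88512545 = 28·3112098 + 1373801
3112098 = 2·1373801 + 364496
1373801 = 3·364496 + 280313
364496 = 1·280313 + 84183
280313 = 3·84183 + 27764
84183 = 3·27764 + 891
27764 = 31·891 + 143
891 = 6·143 + 33
143 = 4·33 + 11
33 = 3·11 + 0
gcd(3112098, 88512545) = 11 ≠ 1, so 3112098 has no multiplicative inverse modulo 88512545.

no inverse exists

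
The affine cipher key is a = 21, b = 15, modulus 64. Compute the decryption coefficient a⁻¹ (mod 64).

gcd(64, 21) by repeated division:
64 = 3*21 + 1
21 = 21*1 + 0
gcd = 1, so the inverse exists. Back-substitute:
1 = 64 − 3·21
Hence 21⁻¹ ≡ -3 ≡ 61 (mod 64).

61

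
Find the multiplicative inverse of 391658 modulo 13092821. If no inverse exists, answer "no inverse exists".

Run Euclid on (13092821, 391658):
13092821 = 33·391658 + 168107
391658 = 2·168107 + 55444
168107 = 3·55444 + 1775
55444 = 31·1775 + 419
1775 = 4·419 + 99
419 = 4·99 + 23
99 = 4·23 + 7
23 = 3·7 + 2
7 = 3·2 + 1
2 = 2·1 + 0
Since gcd(391658, 13092821) = 1, back-substitute to write 1 as a combination:
1 = 7 − 3·2
1 = −3·23 + 10·7
1 = 10·99 − 43·23
1 = −43·419 + 182·99
1 = 182·1775 − 771·419
1 = −771·55444 + 24083·1775
1 = 24083·168107 − 73020·55444
1 = −73020·391658 + 170123·168107
1 = 170123·13092821 − 5687079·391658
Thus 391658·(-5687079) ≡ 1 (mod 13092821); reducing, -5687079 mod 13092821 = 7405742.

7405742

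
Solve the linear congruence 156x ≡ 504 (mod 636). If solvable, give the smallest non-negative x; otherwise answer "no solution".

First find gcd(156, 636):
636 = 4·156 + 12
156 = 13·12 + 0
gcd = 12 and 12 | 504, so solutions exist. Divide through by 12: 13x ≡ 42 (mod 53).
Now find 13⁻¹ mod 53:
53 = 4*13 + 1
13 = 13*1 + 0
Back-substitute:
1 = 53 − 4·13
So 13·(-4) ≡ 1 (mod 53), i.e. 13⁻¹ ≡ 49.
Then x ≡ 49·42 ≡ 44 (mod 53); the smallest non-negative solution is x = 44.

44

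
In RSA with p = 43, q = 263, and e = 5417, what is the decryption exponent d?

φ(n) = (p−1)(q−1) = 42·262 = 11004.
Need d with 5417·d ≡ 1 (mod 11004). Apply the extended Euclidean algorithm:
11004 = 2*5417 + 170
5417 = 31*170 + 147
170 = 1*147 + 23
147 = 6*23 + 9
23 = 2*9 + 5
9 = 1*5 + 4
5 = 1*4 + 1
4 = 4*1 + 0
Back-substitute:
1 = 5 − 4
1 = −9 + 2·5
1 = 2·23 − 5·9
1 = −5·147 + 32·23
1 = 32·170 − 37·147
1 = −37·5417 + 1179·170
1 = 1179·11004 − 2395·5417
So 5417·(-2395) ≡ 1 (mod 11004), hence d ≡ -2395 ≡ 8609 (mod 11004).

8609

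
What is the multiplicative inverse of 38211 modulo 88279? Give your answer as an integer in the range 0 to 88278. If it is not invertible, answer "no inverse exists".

gcd(88279, 38211) by repeated division:
88279 = 2·38211 + 11857
38211 = 3·11857 + 2640
11857 = 4·2640 + 1297
2640 = 2·1297 + 46
1297 = 28·46 + 9
46 = 5·9 + 1
9 = 9·1 + 0
Since gcd(38211, 88279) = 1, back-substitute to write 1 as a combination:
1 = 46 − 5·9
1 = −5·1297 + 141·46
1 = 141·2640 − 287·1297
1 = −287·11857 + 1289·2640
1 = 1289·38211 − 4154·11857
1 = −4154·88279 + 9597·38211
So 38211·9597 ≡ 1 (mod 88279).

9597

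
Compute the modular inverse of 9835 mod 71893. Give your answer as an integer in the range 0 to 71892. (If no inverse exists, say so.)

Run Euclid on (71893, 9835):
71893 = 7×9835 + 3048
9835 = 3×3048 + 691
3048 = 4×691 + 284
691 = 2×284 + 123
284 = 2×123 + 38
123 = 3×38 + 9
38 = 4×9 + 2
9 = 4×2 + 1
2 = 2×1 + 0
gcd = 1, so the inverse exists. Back-substitute:
1 = 9 − 4·2
1 = −4·38 + 17·9
1 = 17·123 − 55·38
1 = −55·284 + 127·123
1 = 127·691 − 309·284
1 = −309·3048 + 1363·691
1 = 1363·9835 − 4398·3048
1 = −4398·71893 + 32149·9835
So 9835·32149 ≡ 1 (mod 71893).

32149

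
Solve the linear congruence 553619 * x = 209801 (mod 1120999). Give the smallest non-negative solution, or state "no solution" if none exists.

no solution

gcd(553619, 1120999):
1120999 = 2·553619 + 13761
553619 = 40·13761 + 3179
13761 = 4·3179 + 1045
3179 = 3·1045 + 44
1045 = 23·44 + 33
44 = 1·33 + 11
33 = 3·11 + 0
gcd = 11, but 11 ∤ 209801, so the congruence has no solution.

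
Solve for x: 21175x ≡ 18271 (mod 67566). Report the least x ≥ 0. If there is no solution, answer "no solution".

First find gcd(21175, 67566):
67566 = 3·21175 + 4041
21175 = 5·4041 + 970
4041 = 4·970 + 161
970 = 6·161 + 4
161 = 40·4 + 1
4 = 4·1 + 0
gcd = 1, so a unique solution mod 67566 exists.
Back-substitute for the Bézout coefficients:
1 = 161 − 40·4
1 = −40·970 + 241·161
1 = 241·4041 − 1004·970
1 = −1004·21175 + 5261·4041
1 = 5261·67566 − 16787·21175
So 21175·(-16787) ≡ 1 (mod 67566), giving 21175⁻¹ ≡ 50779.
x ≡ 21175⁻¹·18271 ≡ 50779·18271 ≡ 34363 (mod 67566).

34363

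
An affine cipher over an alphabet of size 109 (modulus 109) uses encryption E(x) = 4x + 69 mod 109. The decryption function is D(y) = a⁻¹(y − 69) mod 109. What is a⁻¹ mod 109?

Extended Euclidean algorithm:
109 = 27×4 + 1
4 = 4×1 + 0
Since gcd(4, 109) = 1, back-substitute to write 1 as a combination:
1 = 109 − 27·4
So 4·(-27) ≡ 1 (mod 109), and -27 ≡ 82 (mod 109).

82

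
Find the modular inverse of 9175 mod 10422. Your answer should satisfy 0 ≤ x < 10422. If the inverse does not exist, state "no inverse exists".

Apply the Euclidean algorithm to 10422 and 9175:
10422 = 1*9175 + 1247
9175 = 7*1247 + 446
1247 = 2*446 + 355
446 = 1*355 + 91
355 = 3*91 + 82
91 = 1*82 + 9
82 = 9*9 + 1
9 = 9*1 + 0
Since gcd(9175, 10422) = 1, back-substitute to write 1 as a combination:
1 = 82 − 9·9
1 = −9·91 + 10·82
1 = 10·355 − 39·91
1 = −39·446 + 49·355
1 = 49·1247 − 137·446
1 = −137·9175 + 1008·1247
1 = 1008·10422 − 1145·9175
Thus 9175·(-1145) ≡ 1 (mod 10422); reducing, -1145 mod 10422 = 9277.

9277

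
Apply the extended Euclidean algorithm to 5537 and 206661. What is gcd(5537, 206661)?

Repeated division:
206661 = 37·5537 + 1792
5537 = 3·1792 + 161
1792 = 11·161 + 21
161 = 7·21 + 14
21 = 1·14 + 7
14 = 2·7 + 0
gcd(5537, 206661) = 7.
Express as a combination:
7 = 21 − 14
7 = −161 + 8·21
7 = 8·1792 − 89·161
7 = −89·5537 + 275·1792
7 = 275·206661 − 10264·5537
So 7 = (275)·206661 + (-10264)·5537.

7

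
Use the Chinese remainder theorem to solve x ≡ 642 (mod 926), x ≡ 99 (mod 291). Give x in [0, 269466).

Write x = 642 + 926·k. Then 926·k ≡ 99 − 642 ≡ 39 (mod 291).
Need 926⁻¹ mod 291. Extended Euclid on (291, 53):
291 = 5·53 + 26
53 = 2·26 + 1
26 = 26·1 + 0
Back-substitute:
1 = 53 − 2·26
1 = −2·291 + 11·53
926⁻¹ ≡ 11 (mod 291), so k ≡ 11·39 ≡ 138 (mod 291).
x = 642 + 926·138 = 128430.

128430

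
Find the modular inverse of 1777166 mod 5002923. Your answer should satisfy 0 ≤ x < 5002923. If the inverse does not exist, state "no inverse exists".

Apply the Euclidean algorithm to 5002923 and 1777166:
5002923 = 2*1777166 + 1448591
1777166 = 1*1448591 + 328575
1448591 = 4*328575 + 134291
328575 = 2*134291 + 59993
134291 = 2*59993 + 14305
59993 = 4*14305 + 2773
14305 = 5*2773 + 440
2773 = 6*440 + 133
440 = 3*133 + 41
133 = 3*41 + 10
41 = 4*10 + 1
10 = 10*1 + 0
The gcd is 1. Working backward:
1 = 41 − 4·10
1 = −4·133 + 13·41
1 = 13·440 − 43·133
1 = −43·2773 + 271·440
1 = 271·14305 − 1398·2773
1 = −1398·59993 + 5863·14305
1 = 5863·134291 − 13124·59993
1 = −13124·328575 + 32111·134291
1 = 32111·1448591 − 141568·328575
1 = −141568·1777166 + 173679·1448591
1 = 173679·5002923 − 488926·1777166
Thus 1777166·(-488926) ≡ 1 (mod 5002923); reducing, -488926 mod 5002923 = 4513997.

4513997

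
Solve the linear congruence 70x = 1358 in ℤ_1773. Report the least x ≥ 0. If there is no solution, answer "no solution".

374

First find gcd(70, 1773):
1773 = 25·70 + 23
70 = 3·23 + 1
23 = 23·1 + 0
gcd = 1, so a unique solution mod 1773 exists.
Back-substitute for the Bézout coefficients:
1 = 70 − 3·23
1 = −3·1773 + 76·70
So 70·(76) ≡ 1 (mod 1773), giving 70⁻¹ ≡ 76.
x ≡ 70⁻¹·1358 ≡ 76·1358 ≡ 374 (mod 1773).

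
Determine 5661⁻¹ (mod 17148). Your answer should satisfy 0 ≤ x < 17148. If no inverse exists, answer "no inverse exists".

Euclidean algorithm on 17148, 5661:
17148 = 3×5661 + 165
5661 = 34×165 + 51
165 = 3×51 + 12
51 = 4×12 + 3
12 = 4×3 + 0
Since gcd = 3 > 1, 5661 is not a unit mod 17148.

no inverse exists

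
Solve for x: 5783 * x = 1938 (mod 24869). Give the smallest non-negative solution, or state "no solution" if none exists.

17348

First find gcd(5783, 24869):
24869 = 4×5783 + 1737
5783 = 3×1737 + 572
1737 = 3×572 + 21
572 = 27×21 + 5
21 = 4×5 + 1
5 = 5×1 + 0
gcd = 1, so a unique solution mod 24869 exists.
Back-substitute for the Bézout coefficients:
1 = 21 − 4·5
1 = −4·572 + 109·21
1 = 109·1737 − 331·572
1 = −331·5783 + 1102·1737
1 = 1102·24869 − 4739·5783
So 5783·(-4739) ≡ 1 (mod 24869), giving 5783⁻¹ ≡ 20130.
x ≡ 5783⁻¹·1938 ≡ 20130·1938 ≡ 17348 (mod 24869).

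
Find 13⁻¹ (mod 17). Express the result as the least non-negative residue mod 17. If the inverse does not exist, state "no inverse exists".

4

Run Euclid on (17, 13):
17 = 1*13 + 4
13 = 3*4 + 1
4 = 4*1 + 0
The gcd is 1. Working backward:
1 = 13 − 3·4
1 = −3·17 + 4·13
So 13·4 ≡ 1 (mod 17).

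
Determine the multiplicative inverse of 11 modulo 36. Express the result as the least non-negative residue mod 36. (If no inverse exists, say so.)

23

gcd(36, 11) by repeated division:
36 = 3·11 + 3
11 = 3·3 + 2
3 = 1·2 + 1
2 = 2·1 + 0
The gcd is 1. Working backward:
1 = 3 − 2
1 = −11 + 4·3
1 = 4·36 − 13·11
Thus 11·(-13) ≡ 1 (mod 36); reducing, -13 mod 36 = 23.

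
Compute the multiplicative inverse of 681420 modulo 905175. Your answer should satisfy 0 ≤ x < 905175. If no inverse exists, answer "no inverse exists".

no inverse exists

Compute gcd(681420, 905175):
905175 = 1×681420 + 223755
681420 = 3×223755 + 10155
223755 = 22×10155 + 345
10155 = 29×345 + 150
345 = 2×150 + 45
150 = 3×45 + 15
45 = 3×15 + 0
The gcd is 15, not 1, hence no inverse exists.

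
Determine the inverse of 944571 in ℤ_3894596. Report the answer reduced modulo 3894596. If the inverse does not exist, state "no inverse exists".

Apply the Euclidean algorithm to 3894596 and 944571:
3894596 = 4×944571 + 116312
944571 = 8×116312 + 14075
116312 = 8×14075 + 3712
14075 = 3×3712 + 2939
3712 = 1×2939 + 773
2939 = 3×773 + 620
773 = 1×620 + 153
620 = 4×153 + 8
153 = 19×8 + 1
8 = 8×1 + 0
gcd = 1, so the inverse exists. Back-substitute:
1 = 153 − 19·8
1 = −19·620 + 77·153
1 = 77·773 − 96·620
1 = −96·2939 + 365·773
1 = 365·3712 − 461·2939
1 = −461·14075 + 1748·3712
1 = 1748·116312 − 14445·14075
1 = −14445·944571 + 117308·116312
1 = 117308·3894596 − 483677·944571
So 944571·(-483677) ≡ 1 (mod 3894596), and -483677 ≡ 3410919 (mod 3894596).

3410919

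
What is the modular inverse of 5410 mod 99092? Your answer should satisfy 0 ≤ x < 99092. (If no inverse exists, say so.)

Compute gcd(5410, 99092):
99092 = 18·5410 + 1712
5410 = 3·1712 + 274
1712 = 6·274 + 68
274 = 4·68 + 2
68 = 34·2 + 0
The gcd is 2, not 1, hence no inverse exists.

no inverse exists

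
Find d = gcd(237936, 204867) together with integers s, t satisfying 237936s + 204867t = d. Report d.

3

Apply Euclid's algorithm to 237936 and 204867:
237936 = 1·204867 + 33069
204867 = 6·33069 + 6453
33069 = 5·6453 + 804
6453 = 8·804 + 21
804 = 38·21 + 6
21 = 3·6 + 3
6 = 2·3 + 0
gcd(237936, 204867) = 3.
Back-substituting:
3 = 21 − 3·6
3 = −3·804 + 115·21
3 = 115·6453 − 923·804
3 = −923·33069 + 4730·6453
3 = 4730·204867 − 29303·33069
3 = −29303·237936 + 34033·204867
So 3 = (-29303)·237936 + (34033)·204867.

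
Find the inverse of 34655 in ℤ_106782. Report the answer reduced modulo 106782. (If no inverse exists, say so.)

Apply the Euclidean algorithm to 106782 and 34655:
106782 = 3×34655 + 2817
34655 = 12×2817 + 851
2817 = 3×851 + 264
851 = 3×264 + 59
264 = 4×59 + 28
59 = 2×28 + 3
28 = 9×3 + 1
3 = 3×1 + 0
Since gcd(34655, 106782) = 1, back-substitute to write 1 as a combination:
1 = 28 − 9·3
1 = −9·59 + 19·28
1 = 19·264 − 85·59
1 = −85·851 + 274·264
1 = 274·2817 − 907·851
1 = −907·34655 + 11158·2817
1 = 11158·106782 − 34381·34655
So 34655·(-34381) ≡ 1 (mod 106782), and -34381 ≡ 72401 (mod 106782).

72401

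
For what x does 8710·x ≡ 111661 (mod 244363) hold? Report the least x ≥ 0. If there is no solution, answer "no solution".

First find gcd(8710, 244363):
244363 = 28·8710 + 483
8710 = 18·483 + 16
483 = 30·16 + 3
16 = 5·3 + 1
3 = 3·1 + 0
gcd = 1, so a unique solution mod 244363 exists.
Back-substitute for the Bézout coefficients:
1 = 16 − 5·3
1 = −5·483 + 151·16
1 = 151·8710 − 2723·483
1 = −2723·244363 + 76395·8710
So 8710·(76395) ≡ 1 (mod 244363), giving 8710⁻¹ ≡ 76395.
x ≡ 8710⁻¹·111661 ≡ 76395·111661 ≡ 118491 (mod 244363).

118491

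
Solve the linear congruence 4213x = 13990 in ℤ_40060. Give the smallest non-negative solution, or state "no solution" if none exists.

First find gcd(4213, 40060):
40060 = 9×4213 + 2143
4213 = 1×2143 + 2070
2143 = 1×2070 + 73
2070 = 28×73 + 26
73 = 2×26 + 21
26 = 1×21 + 5
21 = 4×5 + 1
5 = 5×1 + 0
gcd = 1, so a unique solution mod 40060 exists.
Back-substitute for the Bézout coefficients:
1 = 21 − 4·5
1 = −4·26 + 5·21
1 = 5·73 − 14·26
1 = −14·2070 + 397·73
1 = 397·2143 − 411·2070
1 = −411·4213 + 808·2143
1 = 808·40060 − 7683·4213
So 4213·(-7683) ≡ 1 (mod 40060), giving 4213⁻¹ ≡ 32377.
x ≡ 4213⁻¹·13990 ≡ 32377·13990 ≡ 35870 (mod 40060).

35870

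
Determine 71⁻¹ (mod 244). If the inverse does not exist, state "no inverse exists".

Apply the Euclidean algorithm to 244 and 71:
244 = 3*71 + 31
71 = 2*31 + 9
31 = 3*9 + 4
9 = 2*4 + 1
4 = 4*1 + 0
The gcd is 1. Working backward:
1 = 9 − 2·4
1 = −2·31 + 7·9
1 = 7·71 − 16·31
1 = −16·244 + 55·71
So 71·55 ≡ 1 (mod 244).

55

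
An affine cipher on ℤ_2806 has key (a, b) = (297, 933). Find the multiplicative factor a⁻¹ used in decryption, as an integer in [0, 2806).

2173

Extended Euclidean algorithm:
2806 = 9·297 + 133
297 = 2·133 + 31
133 = 4·31 + 9
31 = 3·9 + 4
9 = 2·4 + 1
4 = 4·1 + 0
Since gcd(297, 2806) = 1, back-substitute to write 1 as a combination:
1 = 9 − 2·4
1 = −2·31 + 7·9
1 = 7·133 − 30·31
1 = −30·297 + 67·133
1 = 67·2806 − 633·297
Hence 297⁻¹ ≡ -633 ≡ 2173 (mod 2806).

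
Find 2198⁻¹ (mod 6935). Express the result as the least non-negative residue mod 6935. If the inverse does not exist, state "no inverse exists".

Apply the Euclidean algorithm to 6935 and 2198:
6935 = 3×2198 + 341
2198 = 6×341 + 152
341 = 2×152 + 37
152 = 4×37 + 4
37 = 9×4 + 1
4 = 4×1 + 0
gcd = 1, so the inverse exists. Back-substitute:
1 = 37 − 9·4
1 = −9·152 + 37·37
1 = 37·341 − 83·152
1 = −83·2198 + 535·341
1 = 535·6935 − 1688·2198
Hence 2198⁻¹ ≡ -1688 ≡ 5247 (mod 6935).

5247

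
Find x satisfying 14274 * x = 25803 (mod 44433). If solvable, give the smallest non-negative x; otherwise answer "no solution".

1331

First find gcd(14274, 44433):
44433 = 3·14274 + 1611
14274 = 8·1611 + 1386
1611 = 1·1386 + 225
1386 = 6·225 + 36
225 = 6·36 + 9
36 = 4·9 + 0
gcd = 9 and 9 | 25803, so solutions exist. Divide through by 9: 1586x ≡ 2867 (mod 4937).
Now find 1586⁻¹ mod 4937:
4937 = 3·1586 + 179
1586 = 8·179 + 154
179 = 1·154 + 25
154 = 6·25 + 4
25 = 6·4 + 1
4 = 4·1 + 0
Back-substitute:
1 = 25 − 6·4
1 = −6·154 + 37·25
1 = 37·179 − 43·154
1 = −43·1586 + 381·179
1 = 381·4937 − 1186·1586
So 1586·(-1186) ≡ 1 (mod 4937), i.e. 1586⁻¹ ≡ 3751.
Then x ≡ 3751·2867 ≡ 1331 (mod 4937); the smallest non-negative solution is x = 1331.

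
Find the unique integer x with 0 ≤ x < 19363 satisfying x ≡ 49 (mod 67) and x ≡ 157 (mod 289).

4203

Write x = 49 + 67·k. Then 67·k ≡ 157 − 49 ≡ 108 (mod 289).
Need 67⁻¹ mod 289. Extended Euclid on (289, 67):
289 = 4*67 + 21
67 = 3*21 + 4
21 = 5*4 + 1
4 = 4*1 + 0
Back-substitute:
1 = 21 − 5·4
1 = −5·67 + 16·21
1 = 16·289 − 69·67
67⁻¹ ≡ 220 (mod 289), so k ≡ 220·108 ≡ 62 (mod 289).
x = 49 + 67·62 = 4203.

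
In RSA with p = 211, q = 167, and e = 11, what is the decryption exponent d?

φ(n) = (p−1)(q−1) = 210·166 = 34860.
Need d with 11·d ≡ 1 (mod 34860). Apply the extended Euclidean algorithm:
34860 = 3169·11 + 1
11 = 11·1 + 0
Back-substitute:
1 = 34860 − 3169·11
So 11·(-3169) ≡ 1 (mod 34860), hence d ≡ -3169 ≡ 31691 (mod 34860).

31691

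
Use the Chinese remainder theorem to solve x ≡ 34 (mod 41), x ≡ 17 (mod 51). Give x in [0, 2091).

731

Write x = 34 + 41·k. Then 41·k ≡ 17 − 34 ≡ 34 (mod 51).
Need 41⁻¹ mod 51. Extended Euclid on (51, 41):
51 = 1×41 + 10
41 = 4×10 + 1
10 = 10×1 + 0
Back-substitute:
1 = 41 − 4·10
1 = −4·51 + 5·41
41⁻¹ ≡ 5 (mod 51), so k ≡ 5·34 ≡ 17 (mod 51).
x = 34 + 41·17 = 731.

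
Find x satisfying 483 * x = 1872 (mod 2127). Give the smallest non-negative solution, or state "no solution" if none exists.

387

First find gcd(483, 2127):
2127 = 4×483 + 195
483 = 2×195 + 93
195 = 2×93 + 9
93 = 10×9 + 3
9 = 3×3 + 0
gcd = 3 and 3 | 1872, so solutions exist. Divide through by 3: 161x ≡ 624 (mod 709).
Now find 161⁻¹ mod 709:
709 = 4·161 + 65
161 = 2·65 + 31
65 = 2·31 + 3
31 = 10·3 + 1
3 = 3·1 + 0
Back-substitute:
1 = 31 − 10·3
1 = −10·65 + 21·31
1 = 21·161 − 52·65
1 = −52·709 + 229·161
So 161⁻¹ ≡ 229 (mod 709).
Then x ≡ 229·624 ≡ 387 (mod 709); the smallest non-negative solution is x = 387.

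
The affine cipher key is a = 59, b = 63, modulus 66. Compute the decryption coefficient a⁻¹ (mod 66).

Run Euclid on (66, 59):
66 = 1*59 + 7
59 = 8*7 + 3
7 = 2*3 + 1
3 = 3*1 + 0
Since gcd(59, 66) = 1, back-substitute to write 1 as a combination:
1 = 7 − 2·3
1 = −2·59 + 17·7
1 = 17·66 − 19·59
Thus 59·(-19) ≡ 1 (mod 66); reducing, -19 mod 66 = 47.

47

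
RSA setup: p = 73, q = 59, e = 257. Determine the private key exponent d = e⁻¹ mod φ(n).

φ(n) = (p−1)(q−1) = 72·58 = 4176.
Need d with 257·d ≡ 1 (mod 4176). Apply the extended Euclidean algorithm:
4176 = 16·257 + 64
257 = 4·64 + 1
64 = 64·1 + 0
Back-substitute:
1 = 257 − 4·64
1 = −4·4176 + 65·257
So 257·65 ≡ 1 (mod 4176), hence d = 65.

65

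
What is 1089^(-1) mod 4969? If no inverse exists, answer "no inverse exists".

2829

gcd(4969, 1089) by repeated division:
4969 = 4*1089 + 613
1089 = 1*613 + 476
613 = 1*476 + 137
476 = 3*137 + 65
137 = 2*65 + 7
65 = 9*7 + 2
7 = 3*2 + 1
2 = 2*1 + 0
Since gcd(1089, 4969) = 1, back-substitute to write 1 as a combination:
1 = 7 − 3·2
1 = −3·65 + 28·7
1 = 28·137 − 59·65
1 = −59·476 + 205·137
1 = 205·613 − 264·476
1 = −264·1089 + 469·613
1 = 469·4969 − 2140·1089
So 1089·(-2140) ≡ 1 (mod 4969), and -2140 ≡ 2829 (mod 4969).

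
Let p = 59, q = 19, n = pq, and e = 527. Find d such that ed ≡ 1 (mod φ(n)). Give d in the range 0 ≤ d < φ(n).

φ(n) = (p−1)(q−1) = 58·18 = 1044.
Need d with 527·d ≡ 1 (mod 1044). Apply the extended Euclidean algorithm:
1044 = 1*527 + 517
527 = 1*517 + 10
517 = 51*10 + 7
10 = 1*7 + 3
7 = 2*3 + 1
3 = 3*1 + 0
Back-substitute:
1 = 7 − 2·3
1 = −2·10 + 3·7
1 = 3·517 − 155·10
1 = −155·527 + 158·517
1 = 158·1044 − 313·527
So 527·(-313) ≡ 1 (mod 1044), hence d ≡ -313 ≡ 731 (mod 1044).

731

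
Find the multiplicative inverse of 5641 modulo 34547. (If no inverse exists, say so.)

Apply the Euclidean algorithm to 34547 and 5641:
34547 = 6*5641 + 701
5641 = 8*701 + 33
701 = 21*33 + 8
33 = 4*8 + 1
8 = 8*1 + 0
gcd = 1, so the inverse exists. Back-substitute:
1 = 33 − 4·8
1 = −4·701 + 85·33
1 = 85·5641 − 684·701
1 = −684·34547 + 4189·5641
So 5641·4189 ≡ 1 (mod 34547).

4189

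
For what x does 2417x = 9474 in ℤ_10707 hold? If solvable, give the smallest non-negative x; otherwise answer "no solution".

First find gcd(2417, 10707):
10707 = 4*2417 + 1039
2417 = 2*1039 + 339
1039 = 3*339 + 22
339 = 15*22 + 9
22 = 2*9 + 4
9 = 2*4 + 1
4 = 4*1 + 0
gcd = 1, so a unique solution mod 10707 exists.
Back-substitute for the Bézout coefficients:
1 = 9 − 2·4
1 = −2·22 + 5·9
1 = 5·339 − 77·22
1 = −77·1039 + 236·339
1 = 236·2417 − 549·1039
1 = −549·10707 + 2432·2417
So 2417·(2432) ≡ 1 (mod 10707), giving 2417⁻¹ ≡ 2432.
x ≡ 2417⁻¹·9474 ≡ 2432·9474 ≡ 10011 (mod 10707).

10011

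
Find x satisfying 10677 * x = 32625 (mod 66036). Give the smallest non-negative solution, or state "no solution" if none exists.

18601

First find gcd(10677, 66036):
66036 = 6×10677 + 1974
10677 = 5×1974 + 807
1974 = 2×807 + 360
807 = 2×360 + 87
360 = 4×87 + 12
87 = 7×12 + 3
12 = 4×3 + 0
gcd = 3 and 3 | 32625, so solutions exist. Divide through by 3: 3559x ≡ 10875 (mod 22012).
Now find 3559⁻¹ mod 22012:
22012 = 6×3559 + 658
3559 = 5×658 + 269
658 = 2×269 + 120
269 = 2×120 + 29
120 = 4×29 + 4
29 = 7×4 + 1
4 = 4×1 + 0
Back-substitute:
1 = 29 − 7·4
1 = −7·120 + 29·29
1 = 29·269 − 65·120
1 = −65·658 + 159·269
1 = 159·3559 − 860·658
1 = −860·22012 + 5319·3559
So 3559⁻¹ ≡ 5319 (mod 22012).
Then x ≡ 5319·10875 ≡ 18601 (mod 22012); the smallest non-negative solution is x = 18601.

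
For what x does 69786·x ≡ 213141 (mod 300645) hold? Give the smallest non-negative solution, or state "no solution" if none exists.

no solution

gcd(69786, 300645):
300645 = 4×69786 + 21501
69786 = 3×21501 + 5283
21501 = 4×5283 + 369
5283 = 14×369 + 117
369 = 3×117 + 18
117 = 6×18 + 9
18 = 2×9 + 0
gcd = 9, but 9 ∤ 213141, so the congruence has no solution.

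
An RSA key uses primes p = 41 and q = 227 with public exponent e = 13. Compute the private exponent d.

φ(n) = (p−1)(q−1) = 40·226 = 9040.
Need d with 13·d ≡ 1 (mod 9040). Apply the extended Euclidean algorithm:
9040 = 695·13 + 5
13 = 2·5 + 3
5 = 1·3 + 2
3 = 1·2 + 1
2 = 2·1 + 0
Back-substitute:
1 = 3 − 2
1 = −5 + 2·3
1 = 2·13 − 5·5
1 = −5·9040 + 3477·13
So 13·3477 ≡ 1 (mod 9040), hence d = 3477.

3477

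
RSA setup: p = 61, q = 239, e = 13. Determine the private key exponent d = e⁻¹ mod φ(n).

φ(n) = (p−1)(q−1) = 60·238 = 14280.
Need d with 13·d ≡ 1 (mod 14280). Apply the extended Euclidean algorithm:
14280 = 1098×13 + 6
13 = 2×6 + 1
6 = 6×1 + 0
Back-substitute:
1 = 13 − 2·6
1 = −2·14280 + 2197·13
So 13·2197 ≡ 1 (mod 14280), hence d = 2197.

2197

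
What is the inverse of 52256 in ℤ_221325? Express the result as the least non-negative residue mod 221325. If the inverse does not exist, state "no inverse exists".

195146

Extended Euclidean algorithm:
221325 = 4*52256 + 12301
52256 = 4*12301 + 3052
12301 = 4*3052 + 93
3052 = 32*93 + 76
93 = 1*76 + 17
76 = 4*17 + 8
17 = 2*8 + 1
8 = 8*1 + 0
gcd = 1, so the inverse exists. Back-substitute:
1 = 17 − 2·8
1 = −2·76 + 9·17
1 = 9·93 − 11·76
1 = −11·3052 + 361·93
1 = 361·12301 − 1455·3052
1 = −1455·52256 + 6181·12301
1 = 6181·221325 − 26179·52256
Thus 52256·(-26179) ≡ 1 (mod 221325); reducing, -26179 mod 221325 = 195146.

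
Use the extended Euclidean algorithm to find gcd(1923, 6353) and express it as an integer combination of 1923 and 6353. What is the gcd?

Repeated division:
6353 = 3×1923 + 584
1923 = 3×584 + 171
584 = 3×171 + 71
171 = 2×71 + 29
71 = 2×29 + 13
29 = 2×13 + 3
13 = 4×3 + 1
3 = 3×1 + 0
gcd(1923, 6353) = 1.
Express as a combination:
1 = 13 − 4·3
1 = −4·29 + 9·13
1 = 9·71 − 22·29
1 = −22·171 + 53·71
1 = 53·584 − 181·171
1 = −181·1923 + 596·584
1 = 596·6353 − 1969·1923
So 1 = (596)·6353 + (-1969)·1923.

1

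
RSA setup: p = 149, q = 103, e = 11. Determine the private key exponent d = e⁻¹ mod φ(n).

10979

φ(n) = (p−1)(q−1) = 148·102 = 15096.
Need d with 11·d ≡ 1 (mod 15096). Apply the extended Euclidean algorithm:
15096 = 1372×11 + 4
11 = 2×4 + 3
4 = 1×3 + 1
3 = 3×1 + 0
Back-substitute:
1 = 4 − 3
1 = −11 + 3·4
1 = 3·15096 − 4117·11
So 11·(-4117) ≡ 1 (mod 15096), hence d ≡ -4117 ≡ 10979 (mod 15096).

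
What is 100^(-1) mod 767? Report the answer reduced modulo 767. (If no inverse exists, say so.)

744

Run Euclid on (767, 100):
767 = 7×100 + 67
100 = 1×67 + 33
67 = 2×33 + 1
33 = 33×1 + 0
The gcd is 1. Working backward:
1 = 67 − 2·33
1 = −2·100 + 3·67
1 = 3·767 − 23·100
Thus 100·(-23) ≡ 1 (mod 767); reducing, -23 mod 767 = 744.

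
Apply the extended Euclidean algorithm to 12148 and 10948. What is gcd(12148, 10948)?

Apply Euclid's algorithm to 12148 and 10948:
12148 = 1*10948 + 1200
10948 = 9*1200 + 148
1200 = 8*148 + 16
148 = 9*16 + 4
16 = 4*4 + 0
gcd(12148, 10948) = 4.
Working backward:
4 = 148 − 9·16
4 = −9·1200 + 73·148
4 = 73·10948 − 666·1200
4 = −666·12148 + 739·10948
So 4 = (-666)·12148 + (739)·10948.

4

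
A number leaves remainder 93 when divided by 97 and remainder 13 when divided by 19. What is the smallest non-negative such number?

1742

Write x = 93 + 97·k. Then 97·k ≡ 13 − 93 ≡ 15 (mod 19).
Need 97⁻¹ mod 19. Extended Euclid on (19, 2):
19 = 9*2 + 1
2 = 2*1 + 0
Back-substitute:
1 = 19 − 9·2
97⁻¹ ≡ 10 (mod 19), so k ≡ 10·15 ≡ 17 (mod 19).
x = 93 + 97·17 = 1742.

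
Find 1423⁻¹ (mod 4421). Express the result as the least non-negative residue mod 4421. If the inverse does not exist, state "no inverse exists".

Apply the Euclidean algorithm to 4421 and 1423:
4421 = 3×1423 + 152
1423 = 9×152 + 55
152 = 2×55 + 42
55 = 1×42 + 13
42 = 3×13 + 3
13 = 4×3 + 1
3 = 3×1 + 0
The gcd is 1. Working backward:
1 = 13 − 4·3
1 = −4·42 + 13·13
1 = 13·55 − 17·42
1 = −17·152 + 47·55
1 = 47·1423 − 440·152
1 = −440·4421 + 1367·1423
So 1423·1367 ≡ 1 (mod 4421).

1367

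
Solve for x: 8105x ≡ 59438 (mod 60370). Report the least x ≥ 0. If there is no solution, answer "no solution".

gcd(8105, 60370):
60370 = 7×8105 + 3635
8105 = 2×3635 + 835
3635 = 4×835 + 295
835 = 2×295 + 245
295 = 1×245 + 50
245 = 4×50 + 45
50 = 1×45 + 5
45 = 9×5 + 0
gcd = 5, but 5 ∤ 59438, so the congruence has no solution.

no solution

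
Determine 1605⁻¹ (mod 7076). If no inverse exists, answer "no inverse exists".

2729

Apply the Euclidean algorithm to 7076 and 1605:
7076 = 4*1605 + 656
1605 = 2*656 + 293
656 = 2*293 + 70
293 = 4*70 + 13
70 = 5*13 + 5
13 = 2*5 + 3
5 = 1*3 + 2
3 = 1*2 + 1
2 = 2*1 + 0
Since gcd(1605, 7076) = 1, back-substitute to write 1 as a combination:
1 = 3 − 2
1 = −5 + 2·3
1 = 2·13 − 5·5
1 = −5·70 + 27·13
1 = 27·293 − 113·70
1 = −113·656 + 253·293
1 = 253·1605 − 619·656
1 = −619·7076 + 2729·1605
So 1605·2729 ≡ 1 (mod 7076).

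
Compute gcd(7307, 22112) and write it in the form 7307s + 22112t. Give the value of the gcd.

Repeated division:
22112 = 3*7307 + 191
7307 = 38*191 + 49
191 = 3*49 + 44
49 = 1*44 + 5
44 = 8*5 + 4
5 = 1*4 + 1
4 = 4*1 + 0
gcd(7307, 22112) = 1.
Express as a combination:
1 = 5 − 4
1 = −44 + 9·5
1 = 9·49 − 10·44
1 = −10·191 + 39·49
1 = 39·7307 − 1492·191
1 = −1492·22112 + 4515·7307
So 1 = (-1492)·22112 + (4515)·7307.

1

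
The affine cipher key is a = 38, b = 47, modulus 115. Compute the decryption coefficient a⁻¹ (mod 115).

112

Run Euclid on (115, 38):
115 = 3×38 + 1
38 = 38×1 + 0
Since gcd(38, 115) = 1, back-substitute to write 1 as a combination:
1 = 115 − 3·38
So 38·(-3) ≡ 1 (mod 115), and -3 ≡ 112 (mod 115).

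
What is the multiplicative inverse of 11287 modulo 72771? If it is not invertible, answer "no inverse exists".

17137

Extended Euclidean algorithm:
72771 = 6*11287 + 5049
11287 = 2*5049 + 1189
5049 = 4*1189 + 293
1189 = 4*293 + 17
293 = 17*17 + 4
17 = 4*4 + 1
4 = 4*1 + 0
The gcd is 1. Working backward:
1 = 17 − 4·4
1 = −4·293 + 69·17
1 = 69·1189 − 280·293
1 = −280·5049 + 1189·1189
1 = 1189·11287 − 2658·5049
1 = −2658·72771 + 17137·11287
So 11287·17137 ≡ 1 (mod 72771).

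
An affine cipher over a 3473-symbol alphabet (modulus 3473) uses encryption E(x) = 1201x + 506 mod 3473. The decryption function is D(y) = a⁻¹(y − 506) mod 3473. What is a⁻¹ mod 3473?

2912

Extended Euclidean algorithm:
3473 = 2×1201 + 1071
1201 = 1×1071 + 130
1071 = 8×130 + 31
130 = 4×31 + 6
31 = 5×6 + 1
6 = 6×1 + 0
gcd = 1, so the inverse exists. Back-substitute:
1 = 31 − 5·6
1 = −5·130 + 21·31
1 = 21·1071 − 173·130
1 = −173·1201 + 194·1071
1 = 194·3473 − 561·1201
Thus 1201·(-561) ≡ 1 (mod 3473); reducing, -561 mod 3473 = 2912.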